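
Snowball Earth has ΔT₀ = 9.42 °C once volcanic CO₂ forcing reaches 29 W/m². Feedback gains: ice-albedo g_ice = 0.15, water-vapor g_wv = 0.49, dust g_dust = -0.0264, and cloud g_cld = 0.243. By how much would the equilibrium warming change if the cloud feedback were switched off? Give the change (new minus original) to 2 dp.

-41.31 °C

Original: g = 0.8566, ΔT = 9.42/(1−0.8566) = 65.6904 °C.
Without cloud: g' = 0.6136, ΔT' = 9.42/(1−0.6136) = 24.3789 °C.
Change = 24.3789 − 65.6904 = -41.31 °C.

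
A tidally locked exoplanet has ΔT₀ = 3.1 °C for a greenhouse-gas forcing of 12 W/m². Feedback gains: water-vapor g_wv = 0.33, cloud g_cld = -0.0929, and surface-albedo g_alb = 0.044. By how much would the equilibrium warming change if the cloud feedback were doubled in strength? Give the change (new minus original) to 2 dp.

Original: g = 0.2811, ΔT = 3.1/(1−0.2811) = 4.3121 °C.
With doubled cloud: g' = 0.1882, ΔT' = 3.1/(1−0.1882) = 3.8187 °C.
Change = 3.8187 − 4.3121 = -0.49 °C.

-0.49 °C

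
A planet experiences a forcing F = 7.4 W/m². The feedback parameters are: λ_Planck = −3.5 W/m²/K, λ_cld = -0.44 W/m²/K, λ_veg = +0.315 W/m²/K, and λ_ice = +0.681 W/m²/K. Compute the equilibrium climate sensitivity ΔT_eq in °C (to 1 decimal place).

2.5 °C

Net feedback parameter λ = (−3.5) + (-0.44) + (+0.315) + (+0.681) = -2.944 W/m²/K.
ΔT = −F/λ = −7.4/(-2.944) = 2.5 °C.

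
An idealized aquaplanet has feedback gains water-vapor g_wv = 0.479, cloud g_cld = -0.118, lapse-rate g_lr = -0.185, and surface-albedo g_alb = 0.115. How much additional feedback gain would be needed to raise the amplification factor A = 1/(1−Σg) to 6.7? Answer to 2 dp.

0.56

Current total gain = 0.291.
Target gain for A = 6.7: g* = 1 − 1/6.7 = 0.8507.
Additional gain needed = 0.8507 − 0.291 = 0.56.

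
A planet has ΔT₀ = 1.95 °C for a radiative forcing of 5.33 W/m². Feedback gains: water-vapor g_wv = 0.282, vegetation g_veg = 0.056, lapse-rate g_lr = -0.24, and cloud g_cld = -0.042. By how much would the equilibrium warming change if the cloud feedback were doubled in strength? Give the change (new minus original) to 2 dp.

Original: g = 0.056, ΔT = 1.95/(1−0.056) = 2.0657 °C.
With doubled cloud: g' = 0.014, ΔT' = 1.95/(1−0.014) = 1.9777 °C.
Change = 1.9777 − 2.0657 = -0.09 °C.

-0.09 °C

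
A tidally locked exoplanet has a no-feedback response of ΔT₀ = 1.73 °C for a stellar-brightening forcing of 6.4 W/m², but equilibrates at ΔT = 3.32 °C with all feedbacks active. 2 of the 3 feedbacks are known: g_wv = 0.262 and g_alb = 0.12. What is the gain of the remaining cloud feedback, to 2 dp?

0.10

Amplification A = ΔT/ΔT₀ = 3.32/1.73 = 1.919.
Total gain g = 1 − 1/A = 1 − 1/1.919 = 0.4789.
Known gains sum to 0.262 + 0.12 = 0.382.
g_cld = 0.4789 − 0.382 = 0.10.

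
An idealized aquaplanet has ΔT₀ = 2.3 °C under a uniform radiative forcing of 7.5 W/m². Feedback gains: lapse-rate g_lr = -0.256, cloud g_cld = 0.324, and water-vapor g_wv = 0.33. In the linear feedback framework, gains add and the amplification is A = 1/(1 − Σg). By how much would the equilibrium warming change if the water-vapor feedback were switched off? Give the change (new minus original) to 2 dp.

-1.35 °C

Original: g = 0.398, ΔT = 2.3/(1−0.398) = 3.8206 °C.
Without water-vapor: g' = 0.068, ΔT' = 2.3/(1−0.068) = 2.4678 °C.
Change = 2.4678 − 3.8206 = -1.35 °C.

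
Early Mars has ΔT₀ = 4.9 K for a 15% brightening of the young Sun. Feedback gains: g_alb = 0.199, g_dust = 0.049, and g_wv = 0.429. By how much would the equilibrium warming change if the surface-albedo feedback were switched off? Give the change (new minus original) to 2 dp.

-5.78 K

Original: g = 0.677, ΔT = 4.9/(1−0.677) = 15.1703 K.
Without surface-albedo: g' = 0.478, ΔT' = 4.9/(1−0.478) = 9.3870 K.
Change = 9.3870 − 15.1703 = -5.78 K.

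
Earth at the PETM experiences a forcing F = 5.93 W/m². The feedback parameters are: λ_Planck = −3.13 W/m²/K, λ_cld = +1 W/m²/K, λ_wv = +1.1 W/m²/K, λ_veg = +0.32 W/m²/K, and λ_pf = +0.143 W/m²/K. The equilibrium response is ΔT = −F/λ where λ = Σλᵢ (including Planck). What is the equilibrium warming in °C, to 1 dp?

10.5 °C

Net feedback parameter λ = (−3.13) + (+1) + (+1.1) + (+0.32) + (+0.143) = -0.567 W/m²/K.
ΔT = −F/λ = −5.93/(-0.567) = 10.5 °C.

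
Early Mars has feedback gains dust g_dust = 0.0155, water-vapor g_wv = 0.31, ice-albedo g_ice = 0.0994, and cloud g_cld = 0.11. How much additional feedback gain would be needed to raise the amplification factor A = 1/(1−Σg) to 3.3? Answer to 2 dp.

Current total gain = 0.5349.
Target gain for A = 3.3: g* = 1 − 1/3.3 = 0.697.
Additional gain needed = 0.697 − 0.5349 = 0.16.

0.16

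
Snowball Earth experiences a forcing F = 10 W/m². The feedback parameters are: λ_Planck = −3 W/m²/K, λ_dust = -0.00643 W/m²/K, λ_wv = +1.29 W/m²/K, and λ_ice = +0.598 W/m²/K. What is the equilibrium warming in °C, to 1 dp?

Net feedback parameter λ = (−3) + (-0.00643) + (+1.29) + (+0.598) = -1.11843 W/m²/K.
ΔT = −F/λ = −10/(-1.11843) = 8.9 °C.

8.9 °C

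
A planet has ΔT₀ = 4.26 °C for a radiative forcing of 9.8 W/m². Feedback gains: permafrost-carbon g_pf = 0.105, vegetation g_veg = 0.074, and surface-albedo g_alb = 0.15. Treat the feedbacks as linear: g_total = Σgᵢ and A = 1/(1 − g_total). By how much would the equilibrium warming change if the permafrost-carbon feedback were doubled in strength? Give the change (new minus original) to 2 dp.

1.18 °C

Original: g = 0.329, ΔT = 4.26/(1−0.329) = 6.3487 °C.
With doubled permafrost-carbon: g' = 0.434, ΔT' = 4.26/(1−0.434) = 7.5265 °C.
Change = 7.5265 − 6.3487 = 1.18 °C.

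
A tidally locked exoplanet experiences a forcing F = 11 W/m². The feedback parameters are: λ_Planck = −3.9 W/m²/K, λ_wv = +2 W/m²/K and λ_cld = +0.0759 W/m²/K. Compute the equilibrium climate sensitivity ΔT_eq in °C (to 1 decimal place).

6.0 °C

Net feedback parameter λ = (−3.9) + (+2) + (+0.0759) = -1.8241 W/m²/K.
ΔT = −F/λ = −11/(-1.8241) = 6.0 °C.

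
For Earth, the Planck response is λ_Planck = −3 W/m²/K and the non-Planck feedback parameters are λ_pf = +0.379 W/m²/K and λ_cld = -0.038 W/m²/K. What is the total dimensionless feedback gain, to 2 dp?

Convert to gains: g_pf = 0.379/3 = 0.1263; g_cld = -0.038/3 = -0.01267.
Total gain g = 0.11363.

0.11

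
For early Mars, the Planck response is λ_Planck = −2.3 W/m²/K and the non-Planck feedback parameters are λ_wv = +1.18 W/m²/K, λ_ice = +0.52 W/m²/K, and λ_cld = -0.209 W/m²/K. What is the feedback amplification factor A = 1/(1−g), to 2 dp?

Convert to gains: g_wv = 1.18/2.3 = 0.513; g_ice = 0.52/2.3 = 0.2261; g_cld = -0.209/2.3 = -0.09087.
Total gain g = 0.64823.
A = 1/(1 − 0.64823) = 2.84.

2.84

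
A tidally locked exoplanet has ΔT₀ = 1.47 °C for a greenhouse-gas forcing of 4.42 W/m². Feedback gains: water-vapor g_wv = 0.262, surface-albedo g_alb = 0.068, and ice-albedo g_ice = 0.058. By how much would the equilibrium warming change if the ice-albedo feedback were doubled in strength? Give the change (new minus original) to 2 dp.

0.25 °C

Original: g = 0.388, ΔT = 1.47/(1−0.388) = 2.4020 °C.
With doubled ice-albedo: g' = 0.446, ΔT' = 1.47/(1−0.446) = 2.6534 °C.
Change = 2.6534 − 2.4020 = 0.25 °C.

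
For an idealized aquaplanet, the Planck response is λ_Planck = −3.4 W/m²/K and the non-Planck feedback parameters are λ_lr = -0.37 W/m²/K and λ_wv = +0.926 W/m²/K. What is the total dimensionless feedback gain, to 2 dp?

0.16

Convert to gains: g_lr = -0.37/3.4 = -0.1088; g_wv = 0.926/3.4 = 0.2724.
Total gain g = 0.1636.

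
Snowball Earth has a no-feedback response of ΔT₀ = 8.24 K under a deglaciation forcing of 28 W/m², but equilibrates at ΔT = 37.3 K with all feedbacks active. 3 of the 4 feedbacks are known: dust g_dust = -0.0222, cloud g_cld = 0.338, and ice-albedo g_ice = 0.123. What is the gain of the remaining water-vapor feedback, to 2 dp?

0.34

Amplification A = ΔT/ΔT₀ = 37.3/8.24 = 4.527.
Total gain g = 1 − 1/A = 1 − 1/4.527 = 0.7791.
Known gains sum to -0.0222 + 0.338 + 0.123 = 0.4388.
g_wv = 0.7791 − 0.4388 = 0.34.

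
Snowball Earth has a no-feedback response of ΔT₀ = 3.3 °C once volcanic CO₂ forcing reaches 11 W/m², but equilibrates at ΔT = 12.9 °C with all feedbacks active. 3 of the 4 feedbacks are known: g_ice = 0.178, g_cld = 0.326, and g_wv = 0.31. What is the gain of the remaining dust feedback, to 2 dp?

-0.07

Amplification A = ΔT/ΔT₀ = 12.9/3.3 = 3.909.
Total gain g = 1 − 1/A = 1 − 1/3.909 = 0.7442.
Known gains sum to 0.178 + 0.326 + 0.31 = 0.814.
g_dust = 0.7442 − 0.814 = -0.07.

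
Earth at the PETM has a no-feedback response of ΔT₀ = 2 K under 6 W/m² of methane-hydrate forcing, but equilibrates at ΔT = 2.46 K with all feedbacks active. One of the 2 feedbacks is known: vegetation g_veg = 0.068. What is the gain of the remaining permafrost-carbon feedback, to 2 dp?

Amplification A = ΔT/ΔT₀ = 2.46/2 = 1.23.
Total gain g = 1 − 1/A = 1 − 1/1.23 = 0.187.
The known gain is 0.068.
g_pf = 0.187 − 0.068 = 0.12.

0.12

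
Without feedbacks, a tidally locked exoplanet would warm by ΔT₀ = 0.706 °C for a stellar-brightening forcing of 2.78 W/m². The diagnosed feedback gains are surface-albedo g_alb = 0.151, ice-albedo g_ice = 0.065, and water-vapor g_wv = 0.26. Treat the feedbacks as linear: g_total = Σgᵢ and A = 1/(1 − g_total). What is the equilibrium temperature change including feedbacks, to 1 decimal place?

Total gain g = 0.151 + 0.065 + 0.26 = 0.476.
Amplification A = 1/(1 − 0.476) = 1.908.
ΔT = 0.706 × 1.908 = 1.3 °C.

1.3 °C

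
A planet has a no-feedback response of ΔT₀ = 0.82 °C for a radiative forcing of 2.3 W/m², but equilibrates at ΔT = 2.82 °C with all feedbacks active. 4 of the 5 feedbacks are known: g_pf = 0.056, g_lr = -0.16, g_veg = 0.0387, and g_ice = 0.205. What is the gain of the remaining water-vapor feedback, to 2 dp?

Amplification A = ΔT/ΔT₀ = 2.82/0.82 = 3.439.
Total gain g = 1 − 1/A = 1 − 1/3.439 = 0.7092.
Known gains sum to 0.056 − 0.16 + 0.0387 + 0.205 = 0.1397.
g_wv = 0.7092 − 0.1397 = 0.57.

0.57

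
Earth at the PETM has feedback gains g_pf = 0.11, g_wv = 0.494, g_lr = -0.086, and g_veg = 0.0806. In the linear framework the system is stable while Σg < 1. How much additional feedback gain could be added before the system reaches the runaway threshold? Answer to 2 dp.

0.40

Current total gain = 0.11 + 0.494 − 0.086 + 0.0806 = 0.5986.
Margin to runaway = 1 − 0.5986 = 0.40.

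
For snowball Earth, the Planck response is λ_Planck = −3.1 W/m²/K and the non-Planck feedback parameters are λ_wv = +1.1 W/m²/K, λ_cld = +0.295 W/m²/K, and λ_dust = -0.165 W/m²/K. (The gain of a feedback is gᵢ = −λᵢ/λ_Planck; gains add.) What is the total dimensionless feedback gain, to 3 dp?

0.397

Convert to gains: g_wv = 1.1/3.1 = 0.3548; g_cld = 0.295/3.1 = 0.09516; g_dust = -0.165/3.1 = -0.05323.
Total gain g = 0.39673.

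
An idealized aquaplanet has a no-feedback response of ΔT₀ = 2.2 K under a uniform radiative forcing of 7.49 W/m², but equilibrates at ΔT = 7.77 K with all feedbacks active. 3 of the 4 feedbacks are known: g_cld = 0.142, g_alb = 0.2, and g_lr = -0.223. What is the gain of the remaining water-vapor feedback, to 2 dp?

Amplification A = ΔT/ΔT₀ = 7.77/2.2 = 3.532.
Total gain g = 1 − 1/A = 1 − 1/3.532 = 0.7169.
Known gains sum to 0.142 + 0.2 − 0.223 = 0.119.
g_wv = 0.7169 − 0.119 = 0.60.

0.60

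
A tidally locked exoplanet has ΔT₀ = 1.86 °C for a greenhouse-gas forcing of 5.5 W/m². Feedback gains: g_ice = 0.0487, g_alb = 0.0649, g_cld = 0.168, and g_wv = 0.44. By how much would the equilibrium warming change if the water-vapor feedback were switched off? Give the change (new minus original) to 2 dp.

Original: g = 0.7216, ΔT = 1.86/(1−0.7216) = 6.6810 °C.
Without water-vapor: g' = 0.2816, ΔT' = 1.86/(1−0.2816) = 2.5891 °C.
Change = 2.5891 − 6.6810 = -4.09 °C.

-4.09 °C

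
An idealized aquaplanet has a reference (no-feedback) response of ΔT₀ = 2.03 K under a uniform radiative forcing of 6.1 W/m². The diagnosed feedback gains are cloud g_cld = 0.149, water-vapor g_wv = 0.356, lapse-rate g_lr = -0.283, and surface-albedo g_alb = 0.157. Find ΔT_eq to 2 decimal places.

3.27 K

Total gain g = 0.149 + 0.356 − 0.283 + 0.157 = 0.379.
Amplification A = 1/(1 − 0.379) = 1.61.
ΔT = 2.03 × 1.61 = 3.27 K.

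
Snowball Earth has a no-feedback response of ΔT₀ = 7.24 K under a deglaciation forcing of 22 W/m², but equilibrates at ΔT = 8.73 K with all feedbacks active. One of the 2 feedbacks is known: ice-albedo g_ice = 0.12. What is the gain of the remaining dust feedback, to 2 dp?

0.05

Amplification A = ΔT/ΔT₀ = 8.73/7.24 = 1.206.
Total gain g = 1 − 1/A = 1 − 1/1.206 = 0.1708.
The known gain is 0.12.
g_dust = 0.1708 − 0.12 = 0.05.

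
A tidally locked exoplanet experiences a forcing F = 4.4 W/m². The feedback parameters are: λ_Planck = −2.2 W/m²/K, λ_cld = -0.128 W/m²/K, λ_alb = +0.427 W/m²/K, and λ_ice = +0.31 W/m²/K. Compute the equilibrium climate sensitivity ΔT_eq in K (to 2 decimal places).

Net feedback parameter λ = (−2.2) + (-0.128) + (+0.427) + (+0.31) = -1.591 W/m²/K.
ΔT = −F/λ = −4.4/(-1.591) = 2.77 K.

2.77 K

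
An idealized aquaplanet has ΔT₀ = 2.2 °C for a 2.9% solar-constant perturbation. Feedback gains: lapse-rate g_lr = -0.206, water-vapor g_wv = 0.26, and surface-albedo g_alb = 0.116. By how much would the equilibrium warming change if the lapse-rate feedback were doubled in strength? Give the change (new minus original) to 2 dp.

-0.53 °C

Original: g = 0.17, ΔT = 2.2/(1−0.17) = 2.6506 °C.
With doubled lapse-rate: g' = -0.036, ΔT' = 2.2/(1+0.036) = 2.1236 °C.
Change = 2.1236 − 2.6506 = -0.53 °C.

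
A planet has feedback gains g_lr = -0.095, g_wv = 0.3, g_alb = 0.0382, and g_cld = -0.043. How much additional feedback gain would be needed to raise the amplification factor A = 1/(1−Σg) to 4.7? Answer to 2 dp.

0.59

Current total gain = 0.2002.
Target gain for A = 4.7: g* = 1 − 1/4.7 = 0.7872.
Additional gain needed = 0.7872 − 0.2002 = 0.59.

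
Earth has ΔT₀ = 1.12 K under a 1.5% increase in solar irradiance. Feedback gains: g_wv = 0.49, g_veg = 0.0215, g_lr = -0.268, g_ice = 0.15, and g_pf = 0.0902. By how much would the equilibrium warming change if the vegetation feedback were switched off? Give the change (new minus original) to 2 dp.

Original: g = 0.4837, ΔT = 1.12/(1−0.4837) = 2.1693 K.
Without vegetation: g' = 0.4622, ΔT' = 1.12/(1−0.4622) = 2.0826 K.
Change = 2.0826 − 2.1693 = -0.09 K.

-0.09 K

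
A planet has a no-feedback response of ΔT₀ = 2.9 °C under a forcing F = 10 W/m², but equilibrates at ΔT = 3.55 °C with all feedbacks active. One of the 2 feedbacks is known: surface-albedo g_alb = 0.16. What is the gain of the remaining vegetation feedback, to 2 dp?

Amplification A = ΔT/ΔT₀ = 3.55/2.9 = 1.224.
Total gain g = 1 − 1/A = 1 − 1/1.224 = 0.183.
The known gain is 0.16.
g_veg = 0.183 − 0.16 = 0.02.

0.02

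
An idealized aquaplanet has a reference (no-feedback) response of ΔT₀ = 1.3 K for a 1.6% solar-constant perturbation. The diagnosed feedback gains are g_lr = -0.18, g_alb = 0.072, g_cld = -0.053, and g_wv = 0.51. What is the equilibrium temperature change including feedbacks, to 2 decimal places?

2.00 K

Total gain g = -0.18 + 0.072 − 0.053 + 0.51 = 0.349.
Amplification A = 1/(1 − 0.349) = 1.536.
ΔT = 1.3 × 1.536 = 2.00 K.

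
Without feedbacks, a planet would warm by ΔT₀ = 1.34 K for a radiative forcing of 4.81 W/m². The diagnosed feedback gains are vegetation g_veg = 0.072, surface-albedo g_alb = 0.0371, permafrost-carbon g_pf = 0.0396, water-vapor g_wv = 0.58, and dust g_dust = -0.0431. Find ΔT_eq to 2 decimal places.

4.26 K

Total gain g = 0.072 + 0.0371 + 0.0396 + 0.58 − 0.0431 = 0.6856.
Amplification A = 1/(1 − 0.6856) = 3.181.
ΔT = 1.34 × 3.181 = 4.26 K.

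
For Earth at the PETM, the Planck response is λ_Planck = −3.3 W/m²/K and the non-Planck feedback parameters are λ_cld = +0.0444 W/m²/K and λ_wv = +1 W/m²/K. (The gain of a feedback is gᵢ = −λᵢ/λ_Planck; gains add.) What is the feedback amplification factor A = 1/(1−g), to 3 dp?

1.463

Convert to gains: g_cld = 0.0444/3.3 = 0.01345; g_wv = 1/3.3 = 0.303.
Total gain g = 0.31645.
A = 1/(1 − 0.31645) = 1.463.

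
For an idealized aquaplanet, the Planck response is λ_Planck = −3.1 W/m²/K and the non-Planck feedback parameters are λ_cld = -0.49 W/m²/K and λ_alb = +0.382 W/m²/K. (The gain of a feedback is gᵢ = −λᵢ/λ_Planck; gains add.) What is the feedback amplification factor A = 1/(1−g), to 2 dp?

Convert to gains: g_cld = -0.49/3.1 = -0.1581; g_alb = 0.382/3.1 = 0.1232.
Total gain g = -0.0349.
A = 1/(1 + 0.0349) = 0.97.

0.97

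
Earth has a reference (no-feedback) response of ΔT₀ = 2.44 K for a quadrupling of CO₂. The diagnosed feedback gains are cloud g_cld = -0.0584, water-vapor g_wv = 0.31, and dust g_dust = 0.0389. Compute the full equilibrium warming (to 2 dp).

Total gain g = -0.0584 + 0.31 + 0.0389 = 0.2905.
Amplification A = 1/(1 − 0.2905) = 1.409.
ΔT = 2.44 × 1.409 = 3.44 K.

3.44 K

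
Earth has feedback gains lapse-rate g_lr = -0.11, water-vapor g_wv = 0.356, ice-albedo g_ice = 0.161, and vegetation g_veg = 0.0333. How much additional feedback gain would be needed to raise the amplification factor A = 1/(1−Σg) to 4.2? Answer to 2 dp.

0.32

Current total gain = 0.4403.
Target gain for A = 4.2: g* = 1 − 1/4.2 = 0.7619.
Additional gain needed = 0.7619 − 0.4403 = 0.32.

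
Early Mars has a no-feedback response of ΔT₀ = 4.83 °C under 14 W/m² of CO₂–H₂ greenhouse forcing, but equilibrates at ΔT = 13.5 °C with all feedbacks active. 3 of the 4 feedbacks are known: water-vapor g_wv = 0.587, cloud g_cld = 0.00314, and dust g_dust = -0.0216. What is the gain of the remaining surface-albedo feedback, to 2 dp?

Amplification A = ΔT/ΔT₀ = 13.5/4.83 = 2.795.
Total gain g = 1 − 1/A = 1 − 1/2.795 = 0.6422.
Known gains sum to 0.587 + 0.00314 − 0.0216 = 0.56854.
g_alb = 0.6422 − 0.56854 = 0.07.

0.07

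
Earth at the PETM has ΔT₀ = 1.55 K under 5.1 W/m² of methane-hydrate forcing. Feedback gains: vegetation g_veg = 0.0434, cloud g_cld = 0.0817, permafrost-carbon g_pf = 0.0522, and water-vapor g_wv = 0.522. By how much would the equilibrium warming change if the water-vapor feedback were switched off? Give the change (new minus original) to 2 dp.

Original: g = 0.6993, ΔT = 1.55/(1−0.6993) = 5.1546 K.
Without water-vapor: g' = 0.1773, ΔT' = 1.55/(1−0.1773) = 1.8840 K.
Change = 1.8840 − 5.1546 = -3.27 K.

-3.27 K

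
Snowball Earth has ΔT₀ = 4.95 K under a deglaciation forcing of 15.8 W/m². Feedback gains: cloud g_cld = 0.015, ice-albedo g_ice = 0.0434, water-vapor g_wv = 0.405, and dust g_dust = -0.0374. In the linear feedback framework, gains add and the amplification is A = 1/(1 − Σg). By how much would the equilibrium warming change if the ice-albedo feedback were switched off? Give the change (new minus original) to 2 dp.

Original: g = 0.426, ΔT = 4.95/(1−0.426) = 8.6237 K.
Without ice-albedo: g' = 0.3826, ΔT' = 4.95/(1−0.3826) = 8.0175 K.
Change = 8.0175 − 8.6237 = -0.61 K.

-0.61 K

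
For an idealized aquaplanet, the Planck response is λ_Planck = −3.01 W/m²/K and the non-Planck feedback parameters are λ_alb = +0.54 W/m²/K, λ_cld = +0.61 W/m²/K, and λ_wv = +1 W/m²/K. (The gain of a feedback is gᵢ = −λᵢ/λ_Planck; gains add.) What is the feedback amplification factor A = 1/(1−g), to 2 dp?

Convert to gains: g_alb = 0.54/3.01 = 0.1794; g_cld = 0.61/3.01 = 0.2027; g_wv = 1/3.01 = 0.3322.
Total gain g = 0.7143.
A = 1/(1 − 0.7143) = 3.50.

3.50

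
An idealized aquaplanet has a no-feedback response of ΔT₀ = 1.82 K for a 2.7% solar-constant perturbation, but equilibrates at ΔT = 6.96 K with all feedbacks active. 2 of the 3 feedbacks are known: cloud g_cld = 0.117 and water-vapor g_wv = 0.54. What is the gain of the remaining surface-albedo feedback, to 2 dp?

0.08

Amplification A = ΔT/ΔT₀ = 6.96/1.82 = 3.824.
Total gain g = 1 − 1/A = 1 − 1/3.824 = 0.7385.
Known gains sum to 0.117 + 0.54 = 0.657.
g_alb = 0.7385 − 0.657 = 0.08.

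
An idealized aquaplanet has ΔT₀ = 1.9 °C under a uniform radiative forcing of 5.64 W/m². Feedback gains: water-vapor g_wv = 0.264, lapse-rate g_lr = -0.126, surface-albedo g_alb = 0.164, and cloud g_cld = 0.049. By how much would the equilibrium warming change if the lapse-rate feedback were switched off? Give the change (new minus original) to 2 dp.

Original: g = 0.351, ΔT = 1.9/(1−0.351) = 2.9276 °C.
Without lapse-rate: g' = 0.477, ΔT' = 1.9/(1−0.477) = 3.6329 °C.
Change = 3.6329 − 2.9276 = 0.71 °C.

0.71 °C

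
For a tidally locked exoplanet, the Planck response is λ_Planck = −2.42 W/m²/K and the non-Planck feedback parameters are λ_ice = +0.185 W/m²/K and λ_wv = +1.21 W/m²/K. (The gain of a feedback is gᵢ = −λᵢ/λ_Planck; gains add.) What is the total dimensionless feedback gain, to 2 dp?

Convert to gains: g_ice = 0.185/2.42 = 0.07645; g_wv = 1.21/2.42 = 0.5.
Total gain g = 0.57645.

0.58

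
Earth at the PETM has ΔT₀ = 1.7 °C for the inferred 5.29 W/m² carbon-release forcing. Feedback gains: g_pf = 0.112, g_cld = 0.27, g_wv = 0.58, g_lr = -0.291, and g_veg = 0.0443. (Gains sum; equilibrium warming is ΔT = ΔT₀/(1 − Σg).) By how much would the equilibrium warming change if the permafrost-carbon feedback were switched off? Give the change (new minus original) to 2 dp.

-1.69 °C

Original: g = 0.7153, ΔT = 1.7/(1−0.7153) = 5.9712 °C.
Without permafrost-carbon: g' = 0.6033, ΔT' = 1.7/(1−0.6033) = 4.2854 °C.
Change = 4.2854 − 5.9712 = -1.69 °C.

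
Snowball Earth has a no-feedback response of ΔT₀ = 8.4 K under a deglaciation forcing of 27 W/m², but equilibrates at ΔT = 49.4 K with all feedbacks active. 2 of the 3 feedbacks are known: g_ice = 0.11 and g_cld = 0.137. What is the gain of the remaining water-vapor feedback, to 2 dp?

Amplification A = ΔT/ΔT₀ = 49.4/8.4 = 5.881.
Total gain g = 1 − 1/A = 1 − 1/5.881 = 0.83.
Known gains sum to 0.11 + 0.137 = 0.247.
g_wv = 0.83 − 0.247 = 0.58.

0.58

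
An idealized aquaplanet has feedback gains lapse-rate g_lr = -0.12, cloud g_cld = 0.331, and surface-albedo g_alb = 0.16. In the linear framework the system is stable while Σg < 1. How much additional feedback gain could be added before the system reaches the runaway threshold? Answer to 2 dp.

Current total gain = -0.12 + 0.331 + 0.16 = 0.371.
Margin to runaway = 1 − 0.371 = 0.63.

0.63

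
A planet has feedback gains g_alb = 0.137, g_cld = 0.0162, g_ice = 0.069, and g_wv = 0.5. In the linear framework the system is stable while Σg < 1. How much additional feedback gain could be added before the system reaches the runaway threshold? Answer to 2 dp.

Current total gain = 0.137 + 0.0162 + 0.069 + 0.5 = 0.7222.
Margin to runaway = 1 − 0.7222 = 0.28.

0.28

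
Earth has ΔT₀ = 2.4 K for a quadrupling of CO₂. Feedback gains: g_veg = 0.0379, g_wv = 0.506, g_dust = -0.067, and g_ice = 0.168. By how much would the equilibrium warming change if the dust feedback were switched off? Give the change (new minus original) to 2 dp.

1.57 K

Original: g = 0.6449, ΔT = 2.4/(1−0.6449) = 6.7587 K.
Without dust: g' = 0.7119, ΔT' = 2.4/(1−0.7119) = 8.3304 K.
Change = 8.3304 − 6.7587 = 1.57 K.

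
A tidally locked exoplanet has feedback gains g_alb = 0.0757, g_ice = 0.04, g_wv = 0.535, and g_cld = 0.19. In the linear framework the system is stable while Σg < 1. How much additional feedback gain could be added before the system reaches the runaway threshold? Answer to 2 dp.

0.16

Current total gain = 0.0757 + 0.04 + 0.535 + 0.19 = 0.8407.
Margin to runaway = 1 − 0.8407 = 0.16.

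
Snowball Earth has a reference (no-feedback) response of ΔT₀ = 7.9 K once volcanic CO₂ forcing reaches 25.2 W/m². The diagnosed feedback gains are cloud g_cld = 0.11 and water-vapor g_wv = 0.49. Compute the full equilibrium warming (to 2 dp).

Total gain g = 0.11 + 0.49 = 0.6.
Amplification A = 1/(1 − 0.6) = 2.5.
ΔT = 7.9 × 2.5 = 19.75 K.

19.75 K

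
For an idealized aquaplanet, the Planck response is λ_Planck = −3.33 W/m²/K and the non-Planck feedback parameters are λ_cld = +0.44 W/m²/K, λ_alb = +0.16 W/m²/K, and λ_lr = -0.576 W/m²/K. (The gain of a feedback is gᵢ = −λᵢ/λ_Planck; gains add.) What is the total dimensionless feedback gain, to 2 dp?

0.01

Convert to gains: g_cld = 0.44/3.33 = 0.1321; g_alb = 0.16/3.33 = 0.04805; g_lr = -0.576/3.33 = -0.173.
Total gain g = 0.00715.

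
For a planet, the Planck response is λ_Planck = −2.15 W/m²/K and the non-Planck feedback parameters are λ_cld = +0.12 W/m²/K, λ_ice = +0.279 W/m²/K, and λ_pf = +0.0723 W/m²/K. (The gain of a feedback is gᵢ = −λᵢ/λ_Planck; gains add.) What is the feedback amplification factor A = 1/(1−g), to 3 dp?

1.281

Convert to gains: g_cld = 0.12/2.15 = 0.05581; g_ice = 0.279/2.15 = 0.1298; g_pf = 0.0723/2.15 = 0.03363.
Total gain g = 0.21924.
A = 1/(1 − 0.21924) = 1.281.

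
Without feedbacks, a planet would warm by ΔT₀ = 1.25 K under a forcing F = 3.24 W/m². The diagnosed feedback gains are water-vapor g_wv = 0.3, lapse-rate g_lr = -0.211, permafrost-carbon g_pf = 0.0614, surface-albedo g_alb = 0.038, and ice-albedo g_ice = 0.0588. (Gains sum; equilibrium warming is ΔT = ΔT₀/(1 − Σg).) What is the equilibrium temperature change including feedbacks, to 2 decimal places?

1.66 K

Total gain g = 0.3 − 0.211 + 0.0614 + 0.038 + 0.0588 = 0.2472.
Amplification A = 1/(1 − 0.2472) = 1.328.
ΔT = 1.25 × 1.328 = 1.66 K.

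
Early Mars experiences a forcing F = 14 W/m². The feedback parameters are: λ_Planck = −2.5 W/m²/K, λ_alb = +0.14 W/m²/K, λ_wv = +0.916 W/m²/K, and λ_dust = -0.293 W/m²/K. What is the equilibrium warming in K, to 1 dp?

Net feedback parameter λ = (−2.5) + (+0.14) + (+0.916) + (-0.293) = -1.737 W/m²/K.
ΔT = −F/λ = −14/(-1.737) = 8.1 K.

8.1 K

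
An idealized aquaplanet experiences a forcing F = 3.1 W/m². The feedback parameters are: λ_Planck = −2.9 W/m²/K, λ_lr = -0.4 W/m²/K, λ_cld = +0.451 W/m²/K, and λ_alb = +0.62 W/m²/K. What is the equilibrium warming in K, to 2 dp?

1.39 K

Net feedback parameter λ = (−2.9) + (-0.4) + (+0.451) + (+0.62) = -2.229 W/m²/K.
ΔT = −F/λ = −3.1/(-2.229) = 1.39 K.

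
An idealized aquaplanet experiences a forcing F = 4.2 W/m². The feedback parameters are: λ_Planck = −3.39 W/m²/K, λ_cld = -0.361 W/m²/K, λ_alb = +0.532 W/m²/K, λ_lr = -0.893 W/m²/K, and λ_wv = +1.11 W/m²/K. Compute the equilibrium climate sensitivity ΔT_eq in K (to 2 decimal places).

Net feedback parameter λ = (−3.39) + (-0.361) + (+0.532) + (-0.893) + (+1.11) = -3.002 W/m²/K.
ΔT = −F/λ = −4.2/(-3.002) = 1.40 K.

1.40 K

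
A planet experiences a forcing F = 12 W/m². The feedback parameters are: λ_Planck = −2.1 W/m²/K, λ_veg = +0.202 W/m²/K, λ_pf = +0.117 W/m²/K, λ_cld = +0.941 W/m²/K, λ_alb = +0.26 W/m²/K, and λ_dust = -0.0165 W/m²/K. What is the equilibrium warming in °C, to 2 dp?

20.12 °C

Net feedback parameter λ = (−2.1) + (+0.202) + (+0.117) + (+0.941) + (+0.26) + (-0.0165) = -0.5965 W/m²/K.
ΔT = −F/λ = −12/(-0.5965) = 20.12 °C.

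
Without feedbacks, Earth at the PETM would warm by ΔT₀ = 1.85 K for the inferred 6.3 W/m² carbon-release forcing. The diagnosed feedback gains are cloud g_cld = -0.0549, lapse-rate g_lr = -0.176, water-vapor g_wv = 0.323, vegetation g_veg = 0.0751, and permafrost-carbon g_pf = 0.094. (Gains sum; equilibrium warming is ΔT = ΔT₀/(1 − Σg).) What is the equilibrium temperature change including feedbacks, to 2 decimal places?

2.50 K

Total gain g = -0.0549 − 0.176 + 0.323 + 0.0751 + 0.094 = 0.2612.
Amplification A = 1/(1 − 0.2612) = 1.354.
ΔT = 1.85 × 1.354 = 2.50 K.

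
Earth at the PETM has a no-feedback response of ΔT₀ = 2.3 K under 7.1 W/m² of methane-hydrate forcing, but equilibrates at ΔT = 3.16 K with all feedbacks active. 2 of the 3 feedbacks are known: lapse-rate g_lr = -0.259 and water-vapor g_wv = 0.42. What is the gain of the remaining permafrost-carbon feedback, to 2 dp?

0.11

Amplification A = ΔT/ΔT₀ = 3.16/2.3 = 1.374.
Total gain g = 1 − 1/A = 1 − 1/1.374 = 0.2722.
Known gains sum to -0.259 + 0.42 = 0.161.
g_pf = 0.2722 − 0.161 = 0.11.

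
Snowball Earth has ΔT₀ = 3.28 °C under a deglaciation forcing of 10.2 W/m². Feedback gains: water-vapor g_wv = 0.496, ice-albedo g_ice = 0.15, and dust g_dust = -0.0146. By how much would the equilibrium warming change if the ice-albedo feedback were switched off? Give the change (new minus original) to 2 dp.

Original: g = 0.6314, ΔT = 3.28/(1−0.6314) = 8.8985 °C.
Without ice-albedo: g' = 0.4814, ΔT' = 3.28/(1−0.4814) = 6.3247 °C.
Change = 6.3247 − 8.8985 = -2.57 °C.

-2.57 °C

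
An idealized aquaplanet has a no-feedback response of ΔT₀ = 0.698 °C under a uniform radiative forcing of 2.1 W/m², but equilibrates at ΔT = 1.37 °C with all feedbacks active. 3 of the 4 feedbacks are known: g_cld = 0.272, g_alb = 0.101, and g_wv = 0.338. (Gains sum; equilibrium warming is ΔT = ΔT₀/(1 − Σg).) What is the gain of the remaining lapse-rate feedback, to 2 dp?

Amplification A = ΔT/ΔT₀ = 1.37/0.698 = 1.963.
Total gain g = 1 − 1/A = 1 − 1/1.963 = 0.4906.
Known gains sum to 0.272 + 0.101 + 0.338 = 0.711.
g_lr = 0.4906 − 0.711 = -0.22.

-0.22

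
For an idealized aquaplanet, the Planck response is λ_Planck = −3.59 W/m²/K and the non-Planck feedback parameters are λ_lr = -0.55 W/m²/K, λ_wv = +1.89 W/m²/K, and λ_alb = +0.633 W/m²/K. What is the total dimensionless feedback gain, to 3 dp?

Convert to gains: g_lr = -0.55/3.59 = -0.1532; g_wv = 1.89/3.59 = 0.5265; g_alb = 0.633/3.59 = 0.1763.
Total gain g = 0.5496.

0.550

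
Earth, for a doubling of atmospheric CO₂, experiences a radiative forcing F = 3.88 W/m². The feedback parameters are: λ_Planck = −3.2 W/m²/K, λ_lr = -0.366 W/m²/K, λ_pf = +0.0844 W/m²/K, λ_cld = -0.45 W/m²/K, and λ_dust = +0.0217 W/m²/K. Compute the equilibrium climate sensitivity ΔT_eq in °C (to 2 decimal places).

Net feedback parameter λ = (−3.2) + (-0.366) + (+0.0844) + (-0.45) + (+0.0217) = -3.9099 W/m²/K.
ΔT = −F/λ = −3.88/(-3.9099) = 0.99 °C.

0.99 °C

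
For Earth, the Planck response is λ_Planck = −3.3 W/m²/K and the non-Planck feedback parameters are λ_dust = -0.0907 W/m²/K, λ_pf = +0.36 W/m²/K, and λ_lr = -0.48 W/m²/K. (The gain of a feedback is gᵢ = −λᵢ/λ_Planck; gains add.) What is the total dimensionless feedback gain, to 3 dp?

Convert to gains: g_dust = -0.0907/3.3 = -0.02748; g_pf = 0.36/3.3 = 0.1091; g_lr = -0.48/3.3 = -0.1455.
Total gain g = -0.06388.

-0.064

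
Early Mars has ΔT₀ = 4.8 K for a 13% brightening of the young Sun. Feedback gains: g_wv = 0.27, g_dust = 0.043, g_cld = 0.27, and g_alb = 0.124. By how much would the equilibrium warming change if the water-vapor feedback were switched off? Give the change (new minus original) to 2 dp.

-7.86 K

Original: g = 0.707, ΔT = 4.8/(1−0.707) = 16.3823 K.
Without water-vapor: g' = 0.437, ΔT' = 4.8/(1−0.437) = 8.5258 K.
Change = 8.5258 − 16.3823 = -7.86 K.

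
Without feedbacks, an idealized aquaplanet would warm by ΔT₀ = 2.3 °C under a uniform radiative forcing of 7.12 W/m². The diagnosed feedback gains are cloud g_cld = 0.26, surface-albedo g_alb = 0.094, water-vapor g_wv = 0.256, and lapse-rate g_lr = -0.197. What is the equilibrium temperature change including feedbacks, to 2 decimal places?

3.92 °C

Total gain g = 0.26 + 0.094 + 0.256 − 0.197 = 0.413.
Amplification A = 1/(1 − 0.413) = 1.704.
ΔT = 2.3 × 1.704 = 3.92 °C.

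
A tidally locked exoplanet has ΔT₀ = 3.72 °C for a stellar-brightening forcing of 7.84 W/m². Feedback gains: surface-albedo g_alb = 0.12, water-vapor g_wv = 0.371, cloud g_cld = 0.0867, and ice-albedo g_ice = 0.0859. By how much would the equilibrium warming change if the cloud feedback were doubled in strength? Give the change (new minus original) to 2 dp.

Original: g = 0.6636, ΔT = 3.72/(1−0.6636) = 11.0583 °C.
With doubled cloud: g' = 0.7503, ΔT' = 3.72/(1−0.7503) = 14.8979 °C.
Change = 14.8979 − 11.0583 = 3.84 °C.

3.84 °C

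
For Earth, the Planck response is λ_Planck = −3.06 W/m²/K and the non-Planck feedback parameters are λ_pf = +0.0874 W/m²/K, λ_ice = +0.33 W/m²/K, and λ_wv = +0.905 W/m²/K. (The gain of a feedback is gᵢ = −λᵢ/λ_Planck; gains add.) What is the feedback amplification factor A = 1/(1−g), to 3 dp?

1.761

Convert to gains: g_pf = 0.0874/3.06 = 0.02856; g_ice = 0.33/3.06 = 0.1078; g_wv = 0.905/3.06 = 0.2958.
Total gain g = 0.43216.
A = 1/(1 − 0.43216) = 1.761.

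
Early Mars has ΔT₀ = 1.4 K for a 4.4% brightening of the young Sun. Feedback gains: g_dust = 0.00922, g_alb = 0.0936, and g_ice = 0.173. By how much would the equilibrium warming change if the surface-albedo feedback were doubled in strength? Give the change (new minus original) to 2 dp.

Original: g = 0.27582, ΔT = 1.4/(1−0.27582) = 1.9332 K.
With doubled surface-albedo: g' = 0.36942, ΔT' = 1.4/(1−0.36942) = 2.2202 K.
Change = 2.2202 − 1.9332 = 0.29 K.

0.29 K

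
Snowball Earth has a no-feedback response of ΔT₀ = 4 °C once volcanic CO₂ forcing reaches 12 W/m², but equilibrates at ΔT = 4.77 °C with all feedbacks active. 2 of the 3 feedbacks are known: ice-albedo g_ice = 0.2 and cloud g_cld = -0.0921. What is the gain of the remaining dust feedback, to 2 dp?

0.05

Amplification A = ΔT/ΔT₀ = 4.77/4 = 1.192.
Total gain g = 1 − 1/A = 1 − 1/1.192 = 0.1611.
Known gains sum to 0.2 − 0.0921 = 0.1079.
g_dust = 0.1611 − 0.1079 = 0.05.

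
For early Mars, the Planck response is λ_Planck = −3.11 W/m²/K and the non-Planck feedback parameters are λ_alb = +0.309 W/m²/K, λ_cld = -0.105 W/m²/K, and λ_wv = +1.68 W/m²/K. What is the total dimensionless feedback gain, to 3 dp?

Convert to gains: g_alb = 0.309/3.11 = 0.09936; g_cld = -0.105/3.11 = -0.03376; g_wv = 1.68/3.11 = 0.5402.
Total gain g = 0.6058.

0.606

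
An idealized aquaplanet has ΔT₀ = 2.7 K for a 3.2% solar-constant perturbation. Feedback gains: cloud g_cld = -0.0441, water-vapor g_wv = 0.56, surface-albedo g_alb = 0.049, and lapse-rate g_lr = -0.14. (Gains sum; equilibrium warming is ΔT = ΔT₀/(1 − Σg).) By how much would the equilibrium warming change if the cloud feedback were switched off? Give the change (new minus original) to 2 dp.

0.39 K

Original: g = 0.4249, ΔT = 2.7/(1−0.4249) = 4.6948 K.
Without cloud: g' = 0.469, ΔT' = 2.7/(1−0.469) = 5.0847 K.
Change = 5.0847 − 4.6948 = 0.39 K.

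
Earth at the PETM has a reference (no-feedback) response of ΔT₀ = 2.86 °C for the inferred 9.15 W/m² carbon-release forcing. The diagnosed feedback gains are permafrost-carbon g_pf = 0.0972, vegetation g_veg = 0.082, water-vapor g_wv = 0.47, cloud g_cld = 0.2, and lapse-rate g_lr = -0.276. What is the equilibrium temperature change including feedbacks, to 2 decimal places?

6.70 °C

Total gain g = 0.0972 + 0.082 + 0.47 + 0.2 − 0.276 = 0.5732.
Amplification A = 1/(1 − 0.5732) = 2.343.
ΔT = 2.86 × 2.343 = 6.70 °C.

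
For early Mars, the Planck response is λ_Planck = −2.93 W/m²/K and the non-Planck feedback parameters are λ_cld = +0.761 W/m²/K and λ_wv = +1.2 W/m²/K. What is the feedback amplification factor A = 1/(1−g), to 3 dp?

3.024

Convert to gains: g_cld = 0.761/2.93 = 0.2597; g_wv = 1.2/2.93 = 0.4096.
Total gain g = 0.6693.
A = 1/(1 − 0.6693) = 3.024.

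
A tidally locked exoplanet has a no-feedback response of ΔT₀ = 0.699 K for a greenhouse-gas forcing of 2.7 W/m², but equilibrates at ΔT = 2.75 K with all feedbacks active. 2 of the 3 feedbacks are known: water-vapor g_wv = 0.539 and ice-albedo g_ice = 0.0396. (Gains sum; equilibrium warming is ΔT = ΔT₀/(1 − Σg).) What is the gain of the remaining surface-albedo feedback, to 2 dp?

0.17

Amplification A = ΔT/ΔT₀ = 2.75/0.699 = 3.934.
Total gain g = 1 − 1/A = 1 − 1/3.934 = 0.7458.
Known gains sum to 0.539 + 0.0396 = 0.5786.
g_alb = 0.7458 − 0.5786 = 0.17.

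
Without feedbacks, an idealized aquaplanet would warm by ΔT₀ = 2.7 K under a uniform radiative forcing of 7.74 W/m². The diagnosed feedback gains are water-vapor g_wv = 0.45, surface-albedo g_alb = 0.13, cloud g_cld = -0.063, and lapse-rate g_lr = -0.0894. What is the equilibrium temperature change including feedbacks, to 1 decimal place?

4.7 K

Total gain g = 0.45 + 0.13 − 0.063 − 0.0894 = 0.4276.
Amplification A = 1/(1 − 0.4276) = 1.747.
ΔT = 2.7 × 1.747 = 4.7 K.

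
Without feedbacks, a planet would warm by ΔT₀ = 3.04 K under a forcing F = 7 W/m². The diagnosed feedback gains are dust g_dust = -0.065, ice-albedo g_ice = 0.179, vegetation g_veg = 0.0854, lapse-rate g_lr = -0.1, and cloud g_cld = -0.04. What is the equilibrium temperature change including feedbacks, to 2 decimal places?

3.23 K

Total gain g = -0.065 + 0.179 + 0.0854 − 0.1 − 0.04 = 0.0594.
Amplification A = 1/(1 − 0.0594) = 1.063.
ΔT = 3.04 × 1.063 = 3.23 K.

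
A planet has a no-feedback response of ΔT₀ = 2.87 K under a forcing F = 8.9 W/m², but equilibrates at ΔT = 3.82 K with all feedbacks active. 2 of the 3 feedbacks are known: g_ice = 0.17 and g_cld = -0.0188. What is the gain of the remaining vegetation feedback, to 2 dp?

Amplification A = ΔT/ΔT₀ = 3.82/2.87 = 1.331.
Total gain g = 1 − 1/A = 1 − 1/1.331 = 0.2487.
Known gains sum to 0.17 − 0.0188 = 0.1512.
g_veg = 0.2487 − 0.1512 = 0.10.

0.10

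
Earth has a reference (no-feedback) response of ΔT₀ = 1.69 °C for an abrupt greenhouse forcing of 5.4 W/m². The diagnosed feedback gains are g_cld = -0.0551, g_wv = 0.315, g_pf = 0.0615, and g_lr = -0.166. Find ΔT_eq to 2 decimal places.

Total gain g = -0.0551 + 0.315 + 0.0615 − 0.166 = 0.1554.
Amplification A = 1/(1 − 0.1554) = 1.184.
ΔT = 1.69 × 1.184 = 2.00 °C.

2.00 °C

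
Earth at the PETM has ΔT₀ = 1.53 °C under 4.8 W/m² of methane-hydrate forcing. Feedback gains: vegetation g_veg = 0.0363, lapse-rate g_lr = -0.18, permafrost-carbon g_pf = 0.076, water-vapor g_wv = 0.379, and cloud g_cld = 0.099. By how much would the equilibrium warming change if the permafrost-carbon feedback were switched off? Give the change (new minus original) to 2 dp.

-0.30 °C

Original: g = 0.4103, ΔT = 1.53/(1−0.4103) = 2.5945 °C.
Without permafrost-carbon: g' = 0.3343, ΔT' = 1.53/(1−0.3343) = 2.2983 °C.
Change = 2.2983 − 2.5945 = -0.30 °C.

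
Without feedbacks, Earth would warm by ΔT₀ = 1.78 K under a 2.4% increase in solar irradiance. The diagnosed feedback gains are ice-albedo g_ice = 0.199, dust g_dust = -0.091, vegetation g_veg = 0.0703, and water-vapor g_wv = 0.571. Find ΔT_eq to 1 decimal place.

Total gain g = 0.199 − 0.091 + 0.0703 + 0.571 = 0.7493.
Amplification A = 1/(1 − 0.7493) = 3.989.
ΔT = 1.78 × 3.989 = 7.1 K.

7.1 K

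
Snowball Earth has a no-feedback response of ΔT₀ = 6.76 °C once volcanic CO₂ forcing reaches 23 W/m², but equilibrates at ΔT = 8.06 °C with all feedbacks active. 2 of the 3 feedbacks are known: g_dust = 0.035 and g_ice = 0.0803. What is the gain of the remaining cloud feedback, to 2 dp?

Amplification A = ΔT/ΔT₀ = 8.06/6.76 = 1.192.
Total gain g = 1 − 1/A = 1 − 1/1.192 = 0.1611.
Known gains sum to 0.035 + 0.0803 = 0.1153.
g_cld = 0.1611 − 0.1153 = 0.05.

0.05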